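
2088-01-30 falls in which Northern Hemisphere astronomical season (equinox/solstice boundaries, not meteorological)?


Date: January 30
Astronomical Winter (approx.; exact equinox/solstice day varies by year): December 21 to March 19
January 30 falls within the Winter window

Winter


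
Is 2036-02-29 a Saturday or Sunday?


Anchor: Jan 1, 2036. With p = 2036 - 1 = 2035: (p + p//4 - p//100 + p//400) mod 7 = (2035 + 508 - 20 + 5) mod 7 = 2528 mod 7 = 1 -> Tuesday (Mon=0 ... Sun=6)
Day of year: 60; offset = 59
Weekday index = (1 + 59) mod 7 = 4 -> Friday
Weekend days: Saturday, Sunday

No


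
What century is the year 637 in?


Century = (year - 1) // 100 + 1
= (637 - 1) // 100 + 1
= 636 // 100 + 1
= 6 + 1

7th century


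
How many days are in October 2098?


October 2098

31 days


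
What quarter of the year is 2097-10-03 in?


Month: October (month 10)
Q1: Jan-Mar, Q2: Apr-Jun, Q3: Jul-Sep, Q4: Oct-Dec

Q4


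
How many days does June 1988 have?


June 1988

30 days


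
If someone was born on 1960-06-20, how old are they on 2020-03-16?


Birth: 1960-06-20
Reference: 2020-03-16
Year difference: 2020 - 1960 = 60
Birthday not yet reached in 2020, subtract 1

59 years old


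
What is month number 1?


Month 1 of 12

January


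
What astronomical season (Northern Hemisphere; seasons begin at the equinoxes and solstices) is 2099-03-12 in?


Date: March 12
Astronomical Winter (approx.; exact equinox/solstice day varies by year): December 21 to March 19
March 12 falls within the Winter window

Winter


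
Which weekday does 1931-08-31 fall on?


Date: August 31, 1931
Anchor: Jan 1, 1931. With p = 1931 - 1 = 1930: (p + p//4 - p//100 + p//400) mod 7 = (1930 + 482 - 19 + 4) mod 7 = 2397 mod 7 = 3 -> Thursday (Mon=0 ... Sun=6)
Days before August (Jan-Jul): 212; offset = 212 + 31 - 1 = 242
Weekday index = (3 + 242) mod 7 = 0

Day of the week: Monday


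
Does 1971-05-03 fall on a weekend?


Anchor: Jan 1, 1971. With p = 1971 - 1 = 1970: (p + p//4 - p//100 + p//400) mod 7 = (1970 + 492 - 19 + 4) mod 7 = 2447 mod 7 = 4 -> Friday (Mon=0 ... Sun=6)
Day of year: 123; offset = 122
Weekday index = (4 + 122) mod 7 = 0 -> Monday
Weekend days: Saturday, Sunday

No


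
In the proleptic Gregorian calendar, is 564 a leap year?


Gregorian leap year rule: divisible by 4, but not by 100, unless also by 400.
564 is divisible by 4 but not 100 -> leap year

Yes


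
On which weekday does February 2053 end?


February 2053 has 28 days
Anchor: Jan 1, 2053. With p = 2053 - 1 = 2052: (p + p//4 - p//100 + p//400) mod 7 = (2052 + 513 - 20 + 5) mod 7 = 2550 mod 7 = 2 -> Wednesday (Mon=0 ... Sun=6)
Days before February (Jan): 31; February 1 index = (2 + 31) mod 7 = 5 -> Saturday
Last day offset: 28 - 1 = 27 days
Weekday index = (5 + 27) mod 7 = 4

Friday, February 28


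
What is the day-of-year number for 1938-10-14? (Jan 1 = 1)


Date: October 14, 1938
Days in months 1 through 9: 273
Plus 14 days in October

Day of year: 287


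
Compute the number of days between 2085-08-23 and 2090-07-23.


From 2085-08-23 to 2090-07-23
2085-08-23: days before August = 31 + 28 + 31 + 30 + 31 + 30 + 31 = 212 (2085 is not a leap year); day of year = 212 + 23 = 235
2090-07-23: days before July = 31 + 28 + 31 + 30 + 31 + 30 = 181 (2090 is not a leap year); day of year = 181 + 23 = 204
Rest of 2085: 365 - 235 = 130
Full years 2086 (365), 2087 (365), 2088 (366), 2089 (365): 1461
Total = 130 + 1461 + 204 = 1795

1795 days


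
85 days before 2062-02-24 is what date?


Start: 2062-02-24, subtract 85 days
Back 24 days from February 24 reaches January 31, 2062 -> 61 left
January 2062 has 31 days -> back to December 31, 2061 -> 30 left
December 2061: 31 - 30 = 1 -> lands on December 1

Result: 2061-12-01


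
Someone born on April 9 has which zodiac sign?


Date: April 9
Conventional tropical zodiac dates: Aries from March 21 onward; Taurus starts April 20
April 9 falls within the Aries range

Aries


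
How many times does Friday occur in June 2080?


June 2080 has 30 days
Anchor: Jan 1, 2080. With p = 2080 - 1 = 2079: (p + p//4 - p//100 + p//400) mod 7 = (2079 + 519 - 20 + 5) mod 7 = 2583 mod 7 = 0 -> Monday (Mon=0 ... Sun=6)
Days before June (Jan-May): 152; June 1 index = (0 + 152) mod 7 = 5 -> Saturday
First Friday is June 7
Fridays: 7, 14, 21, 28

4 Fridays


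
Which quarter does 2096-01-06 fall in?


Month: January (month 1)
Q1: Jan-Mar, Q2: Apr-Jun, Q3: Jul-Sep, Q4: Oct-Dec

Q1


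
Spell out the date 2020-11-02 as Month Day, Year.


ISO 2020-11-02 parses as year=2020, month=11, day=02
Month 11 -> November

November 2, 2020


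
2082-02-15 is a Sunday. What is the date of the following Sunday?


Current: Sunday
Target: Sunday
Days ahead: 7

Next Sunday: 2082-02-22


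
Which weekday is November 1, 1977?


Target: November 1, 1977
Anchor: Jan 1, 1977. With p = 1977 - 1 = 1976: (p + p//4 - p//100 + p//400) mod 7 = (1976 + 494 - 19 + 4) mod 7 = 2455 mod 7 = 5 -> Saturday (Mon=0 ... Sun=6)
Days before November (Jan-Oct): 304 days
Weekday index = (5 + 304) mod 7 = 1

Tuesday


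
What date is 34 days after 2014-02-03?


Start: 2014-02-03, add 34 days
February 2014 has 28 days: 28 - 3 = 25 days to February 28 -> 9 left
March 2014: 9 <= 31 -> lands on March 9

Result: 2014-03-09


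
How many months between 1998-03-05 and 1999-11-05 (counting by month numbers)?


From March 1998 to November 1999
1 year * 12 = 12 months, plus 8 months = 20

20 months


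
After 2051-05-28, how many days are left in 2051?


Day of year: 148 of 365
Remaining = 365 - 148

217 days


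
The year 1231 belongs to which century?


Century = (year - 1) // 100 + 1
= (1231 - 1) // 100 + 1
= 1230 // 100 + 1
= 12 + 1

13th century


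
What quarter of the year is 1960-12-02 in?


Month: December (month 12)
Q1: Jan-Mar, Q2: Apr-Jun, Q3: Jul-Sep, Q4: Oct-Dec

Q4


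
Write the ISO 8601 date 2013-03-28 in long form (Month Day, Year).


ISO 2013-03-28 parses as year=2013, month=03, day=28
Month 3 -> March

March 28, 2013


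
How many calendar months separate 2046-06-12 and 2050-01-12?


From June 2046 to January 2050
4 years * 12 = 48 months, minus 5 months = 43

43 months


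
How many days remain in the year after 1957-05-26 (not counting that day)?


Day of year: 146 of 365
Remaining = 365 - 146

219 days


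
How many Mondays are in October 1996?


October 1996 has 31 days
Anchor: Jan 1, 1996. With p = 1996 - 1 = 1995: (p + p//4 - p//100 + p//400) mod 7 = (1995 + 498 - 19 + 4) mod 7 = 2478 mod 7 = 0 -> Monday (Mon=0 ... Sun=6)
Days before October (Jan-Sep): 274; October 1 index = (0 + 274) mod 7 = 1 -> Tuesday
First Monday is October 7
Mondays: 7, 14, 21, 28

4 Mondays


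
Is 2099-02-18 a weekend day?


Anchor: Jan 1, 2099. With p = 2099 - 1 = 2098: (p + p//4 - p//100 + p//400) mod 7 = (2098 + 524 - 20 + 5) mod 7 = 2607 mod 7 = 3 -> Thursday (Mon=0 ... Sun=6)
Day of year: 49; offset = 48
Weekday index = (3 + 48) mod 7 = 2 -> Wednesday
Weekend days: Saturday, Sunday

No


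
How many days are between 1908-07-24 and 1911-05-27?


From 1908-07-24 to 1911-05-27
1908-07-24: days before July = 31 + 29 + 31 + 30 + 31 + 30 = 182 (1908 is a leap year); day of year = 182 + 24 = 206
1911-05-27: days before May = 31 + 28 + 31 + 30 = 120 (1911 is not a leap year); day of year = 120 + 27 = 147
Rest of 1908: 366 - 206 = 160
Full years 1909 (365), 1910 (365): 730
Total = 160 + 730 + 147 = 1037

1037 days


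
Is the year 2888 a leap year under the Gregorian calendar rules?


Gregorian leap year rule: divisible by 4, but not by 100, unless also by 400.
2888 is divisible by 4 but not 100 -> leap year

Yes


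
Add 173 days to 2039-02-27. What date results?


Start: 2039-02-27, add 173 days
February 2039 has 28 days: 28 - 27 = 1 day to February 28 -> 172 left
March 2039 has 31 days -> 141 left
April 2039 has 30 days -> 111 left
May 2039 has 31 days -> 80 left
June 2039 has 30 days -> 50 left
July 2039 has 31 days -> 19 left
August 2039: 19 <= 31 -> lands on August 19

Result: 2039-08-19


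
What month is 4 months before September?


September is month 9
9 - 4 = 5

May


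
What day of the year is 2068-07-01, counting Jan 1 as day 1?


Date: July 1, 2068
Days in months 1 through 6: 182
Plus 1 days in July

Day of year: 183


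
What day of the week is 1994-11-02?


Date: November 2, 1994
Anchor: Jan 1, 1994. With p = 1994 - 1 = 1993: (p + p//4 - p//100 + p//400) mod 7 = (1993 + 498 - 19 + 4) mod 7 = 2476 mod 7 = 5 -> Saturday (Mon=0 ... Sun=6)
Days before November (Jan-Oct): 304; offset = 304 + 2 - 1 = 305
Weekday index = (5 + 305) mod 7 = 2

Day of the week: Wednesday


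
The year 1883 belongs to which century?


Century = (year - 1) // 100 + 1
= (1883 - 1) // 100 + 1
= 1882 // 100 + 1
= 18 + 1

19th century


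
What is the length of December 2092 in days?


December 2092

31 days


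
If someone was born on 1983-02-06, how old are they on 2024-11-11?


Birth: 1983-02-06
Reference: 2024-11-11
Year difference: 2024 - 1983 = 41

41 years old


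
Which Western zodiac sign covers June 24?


Date: June 24
Conventional tropical zodiac dates: Cancer from June 21 onward; Leo starts July 23
June 24 falls within the Cancer range

Cancer


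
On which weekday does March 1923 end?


March 1923 has 31 days
Anchor: Jan 1, 1923. With p = 1923 - 1 = 1922: (p + p//4 - p//100 + p//400) mod 7 = (1922 + 480 - 19 + 4) mod 7 = 2387 mod 7 = 0 -> Monday (Mon=0 ... Sun=6)
Days before March (Jan-Feb): 59; March 1 index = (0 + 59) mod 7 = 3 -> Thursday
Last day offset: 31 - 1 = 30 days
Weekday index = (3 + 30) mod 7 = 5

Saturday, March 31


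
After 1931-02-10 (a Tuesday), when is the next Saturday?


Current: Tuesday
Target: Saturday
Days ahead: 4

Next Saturday: 1931-02-14


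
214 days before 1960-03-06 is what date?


Start: 1960-03-06, subtract 214 days
Back 6 days from March 6 reaches February 29, 1960 -> 208 left
February 1960 has 29 days -> back to January 31, 1960 -> 179 left
January 1960 has 31 days -> back to December 31, 1959 -> 148 left
December 1959 has 31 days -> back to November 30, 1959 -> 117 left
November 1959 has 30 days -> back to October 31, 1959 -> 87 left
October 1959 has 31 days -> back to September 30, 1959 -> 56 left
September 1959 has 30 days -> back to August 31, 1959 -> 26 left
August 1959: 31 - 26 = 5 -> lands on August 5

Result: 1959-08-05


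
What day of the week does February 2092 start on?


Target: February 1, 2092
Anchor: Jan 1, 2092. With p = 2092 - 1 = 2091: (p + p//4 - p//100 + p//400) mod 7 = (2091 + 522 - 20 + 5) mod 7 = 2598 mod 7 = 1 -> Tuesday (Mon=0 ... Sun=6)
Days before February (Jan): 31 days
Weekday index = (1 + 31) mod 7 = 4

Friday


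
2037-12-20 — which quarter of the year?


Month: December (month 12)
Q1: Jan-Mar, Q2: Apr-Jun, Q3: Jul-Sep, Q4: Oct-Dec

Q4


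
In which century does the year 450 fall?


Century = (year - 1) // 100 + 1
= (450 - 1) // 100 + 1
= 449 // 100 + 1
= 4 + 1

5th century


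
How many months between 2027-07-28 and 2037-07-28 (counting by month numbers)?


From July 2027 to July 2037
10 years * 12 = 120 months = 120

120 months


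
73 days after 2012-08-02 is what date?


Start: 2012-08-02, add 73 days
August 2012 has 31 days: 31 - 2 = 29 days to August 31 -> 44 left
September 2012 has 30 days -> 14 left
October 2012: 14 <= 31 -> lands on October 14

Result: 2012-10-14


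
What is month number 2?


Month 2 of 12

February


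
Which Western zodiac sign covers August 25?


Date: August 25
Conventional tropical zodiac dates: Virgo from August 23 onward; Libra starts September 23
August 25 falls within the Virgo range

Virgo


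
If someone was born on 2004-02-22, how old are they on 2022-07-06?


Birth: 2004-02-22
Reference: 2022-07-06
Year difference: 2022 - 2004 = 18

18 years old


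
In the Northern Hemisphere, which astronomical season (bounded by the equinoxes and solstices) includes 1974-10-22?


Date: October 22
Astronomical Autumn (approx.; exact equinox/solstice day varies by year): September 22 to December 20
October 22 falls within the Autumn window

Autumn


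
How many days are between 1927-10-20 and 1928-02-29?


From 1927-10-20 to 1928-02-29
1927-10-20: days before October = 31 + 28 + 31 + 30 + 31 + 30 + 31 + 31 + 30 = 273 (1927 is not a leap year); day of year = 273 + 20 = 293
1928-02-29: days before February = 31; day of year = 31 + 29 = 60
Rest of 1927: 365 - 293 = 72
Total = 72 + 60 = 132

132 days


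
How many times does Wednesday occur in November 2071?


November 2071 has 30 days
Anchor: Jan 1, 2071. With p = 2071 - 1 = 2070: (p + p//4 - p//100 + p//400) mod 7 = (2070 + 517 - 20 + 5) mod 7 = 2572 mod 7 = 3 -> Thursday (Mon=0 ... Sun=6)
Days before November (Jan-Oct): 304; November 1 index = (3 + 304) mod 7 = 6 -> Sunday
First Wednesday is November 4
Wednesdays: 4, 11, 18, 25

4 Wednesdays


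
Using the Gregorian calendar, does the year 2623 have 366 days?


Gregorian leap year rule: divisible by 4, but not by 100, unless also by 400.
2623 is not divisible by 4 -> not a leap year

No


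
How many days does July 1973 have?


July 1973

31 days


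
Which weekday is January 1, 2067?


Target: January 1, 2067
Anchor: Jan 1, 2067. With p = 2067 - 1 = 2066: (p + p//4 - p//100 + p//400) mod 7 = (2066 + 516 - 20 + 5) mod 7 = 2567 mod 7 = 5 -> Saturday (Mon=0 ... Sun=6)
Offset from anchor: 0 days
Weekday index = (5 + 0) mod 7 = 5

Saturday


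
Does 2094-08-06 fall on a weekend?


Anchor: Jan 1, 2094. With p = 2094 - 1 = 2093: (p + p//4 - p//100 + p//400) mod 7 = (2093 + 523 - 20 + 5) mod 7 = 2601 mod 7 = 4 -> Friday (Mon=0 ... Sun=6)
Day of year: 218; offset = 217
Weekday index = (4 + 217) mod 7 = 4 -> Friday
Weekend days: Saturday, Sunday

No


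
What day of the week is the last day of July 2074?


July 2074 has 31 days
Anchor: Jan 1, 2074. With p = 2074 - 1 = 2073: (p + p//4 - p//100 + p//400) mod 7 = (2073 + 518 - 20 + 5) mod 7 = 2576 mod 7 = 0 -> Monday (Mon=0 ... Sun=6)
Days before July (Jan-Jun): 181; July 1 index = (0 + 181) mod 7 = 6 -> Sunday
Last day offset: 31 - 1 = 30 days
Weekday index = (6 + 30) mod 7 = 1

Tuesday, July 31


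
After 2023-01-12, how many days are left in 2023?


Day of year: 12 of 365
Remaining = 365 - 12

353 days


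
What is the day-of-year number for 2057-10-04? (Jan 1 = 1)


Date: October 4, 2057
Days in months 1 through 9: 273
Plus 4 days in October

Day of year: 277


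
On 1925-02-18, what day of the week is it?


Date: February 18, 1925
Anchor: Jan 1, 1925. With p = 1925 - 1 = 1924: (p + p//4 - p//100 + p//400) mod 7 = (1924 + 481 - 19 + 4) mod 7 = 2390 mod 7 = 3 -> Thursday (Mon=0 ... Sun=6)
Days before February (Jan): 31; offset = 31 + 18 - 1 = 48
Weekday index = (3 + 48) mod 7 = 2

Day of the week: Wednesday


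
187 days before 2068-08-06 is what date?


Start: 2068-08-06, subtract 187 days
Back 6 days from August 6 reaches July 31, 2068 -> 181 left
July 2068 has 31 days -> back to June 30, 2068 -> 150 left
June 2068 has 30 days -> back to May 31, 2068 -> 120 left
May 2068 has 31 days -> back to April 30, 2068 -> 89 left
April 2068 has 30 days -> back to March 31, 2068 -> 59 left
March 2068 has 31 days -> back to February 29, 2068 -> 28 left
February 2068: 29 - 28 = 1 -> lands on February 1

Result: 2068-02-01


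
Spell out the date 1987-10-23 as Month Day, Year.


ISO 1987-10-23 parses as year=1987, month=10, day=23
Month 10 -> October

October 23, 1987


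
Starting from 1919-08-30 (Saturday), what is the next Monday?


Current: Saturday
Target: Monday
Days ahead: 2

Next Monday: 1919-09-01


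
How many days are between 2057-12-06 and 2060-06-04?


From 2057-12-06 to 2060-06-04
2057-12-06: days before December = 31 + 28 + 31 + 30 + 31 + 30 + 31 + 31 + 30 + 31 + 30 = 334 (2057 is not a leap year); day of year = 334 + 6 = 340
2060-06-04: days before June = 31 + 29 + 31 + 30 + 31 = 152 (2060 is a leap year); day of year = 152 + 4 = 156
Rest of 2057: 365 - 340 = 25
Full years 2058 (365), 2059 (365): 730
Total = 25 + 730 + 156 = 911

911 days


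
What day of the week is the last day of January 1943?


January 1943 has 31 days
Anchor: Jan 1, 1943. With p = 1943 - 1 = 1942: (p + p//4 - p//100 + p//400) mod 7 = (1942 + 485 - 19 + 4) mod 7 = 2412 mod 7 = 4 -> Friday (Mon=0 ... Sun=6)
January 1 is the anchor itself -> Friday
Last day offset: 31 - 1 = 30 days
Weekday index = (4 + 30) mod 7 = 6

Sunday, January 31


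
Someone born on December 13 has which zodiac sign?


Date: December 13
Conventional tropical zodiac dates: Sagittarius from November 22 onward; Capricorn starts December 22
December 13 falls within the Sagittarius range

Sagittarius


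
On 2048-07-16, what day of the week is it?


Date: July 16, 2048
Anchor: Jan 1, 2048. With p = 2048 - 1 = 2047: (p + p//4 - p//100 + p//400) mod 7 = (2047 + 511 - 20 + 5) mod 7 = 2543 mod 7 = 2 -> Wednesday (Mon=0 ... Sun=6)
Days before July (Jan-Jun): 182; offset = 182 + 16 - 1 = 197
Weekday index = (2 + 197) mod 7 = 3

Day of the week: Thursday


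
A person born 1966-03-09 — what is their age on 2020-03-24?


Birth: 1966-03-09
Reference: 2020-03-24
Year difference: 2020 - 1966 = 54

54 years old


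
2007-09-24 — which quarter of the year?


Month: September (month 9)
Q1: Jan-Mar, Q2: Apr-Jun, Q3: Jul-Sep, Q4: Oct-Dec

Q3


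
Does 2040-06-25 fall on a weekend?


Anchor: Jan 1, 2040. With p = 2040 - 1 = 2039: (p + p//4 - p//100 + p//400) mod 7 = (2039 + 509 - 20 + 5) mod 7 = 2533 mod 7 = 6 -> Sunday (Mon=0 ... Sun=6)
Day of year: 177; offset = 176
Weekday index = (6 + 176) mod 7 = 0 -> Monday
Weekend days: Saturday, Sunday

No


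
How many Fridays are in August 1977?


August 1977 has 31 days
Anchor: Jan 1, 1977. With p = 1977 - 1 = 1976: (p + p//4 - p//100 + p//400) mod 7 = (1976 + 494 - 19 + 4) mod 7 = 2455 mod 7 = 5 -> Saturday (Mon=0 ... Sun=6)
Days before August (Jan-Jul): 212; August 1 index = (5 + 212) mod 7 = 0 -> Monday
First Friday is August 5
Fridays: 5, 12, 19, 26

4 Fridays


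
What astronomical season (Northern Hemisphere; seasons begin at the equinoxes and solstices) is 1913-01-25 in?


Date: January 25
Astronomical Winter (approx.; exact equinox/solstice day varies by year): December 21 to March 19
January 25 falls within the Winter window

Winter


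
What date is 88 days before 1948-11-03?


Start: 1948-11-03, subtract 88 days
Back 3 days from November 3 reaches October 31, 1948 -> 85 left
October 1948 has 31 days -> back to September 30, 1948 -> 54 left
September 1948 has 30 days -> back to August 31, 1948 -> 24 left
August 1948: 31 - 24 = 7 -> lands on August 7

Result: 1948-08-07


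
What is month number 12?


Month 12 of 12

December


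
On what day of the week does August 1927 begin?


Target: August 1, 1927
Anchor: Jan 1, 1927. With p = 1927 - 1 = 1926: (p + p//4 - p//100 + p//400) mod 7 = (1926 + 481 - 19 + 4) mod 7 = 2392 mod 7 = 5 -> Saturday (Mon=0 ... Sun=6)
Days before August (Jan-Jul): 212 days
Weekday index = (5 + 212) mod 7 = 0

Monday


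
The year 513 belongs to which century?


Century = (year - 1) // 100 + 1
= (513 - 1) // 100 + 1
= 512 // 100 + 1
= 5 + 1

6th century


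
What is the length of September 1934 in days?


September 1934

30 days


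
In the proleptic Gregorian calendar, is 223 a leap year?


Gregorian leap year rule: divisible by 4, but not by 100, unless also by 400.
223 is not divisible by 4 -> not a leap year

No


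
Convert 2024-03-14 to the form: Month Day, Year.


ISO 2024-03-14 parses as year=2024, month=03, day=14
Month 3 -> March

March 14, 2024


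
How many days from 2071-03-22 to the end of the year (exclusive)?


Day of year: 81 of 365
Remaining = 365 - 81

284 days


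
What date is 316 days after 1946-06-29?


Start: 1946-06-29, add 316 days
June 1946 has 30 days: 30 - 29 = 1 day to June 30 -> 315 left
July 1946 has 31 days -> 284 left
August 1946 has 31 days -> 253 left
September 1946 has 30 days -> 223 left
October 1946 has 31 days -> 192 left
November 1946 has 30 days -> 162 left
December 1946 has 31 days -> 131 left
January 1947 has 31 days -> 100 left
February 1947 has 28 days -> 72 left
March 1947 has 31 days -> 41 left
April 1947 has 30 days -> 11 left
May 1947: 11 <= 31 -> lands on May 11

Result: 1947-05-11


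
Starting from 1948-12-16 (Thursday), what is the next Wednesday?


Current: Thursday
Target: Wednesday
Days ahead: 6

Next Wednesday: 1948-12-22


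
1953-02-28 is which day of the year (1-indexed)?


Date: February 28, 1953
Days in months 1 through 1: 31
Plus 28 days in February

Day of year: 59


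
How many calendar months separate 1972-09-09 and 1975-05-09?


From September 1972 to May 1975
3 years * 12 = 36 months, minus 4 months = 32

32 months


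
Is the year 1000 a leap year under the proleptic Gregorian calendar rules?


Gregorian leap year rule: divisible by 4, but not by 100, unless also by 400.
1000 is divisible by 100 but not 400 -> not a leap year

No


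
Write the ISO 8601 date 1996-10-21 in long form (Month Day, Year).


ISO 1996-10-21 parses as year=1996, month=10, day=21
Month 10 -> October

October 21, 1996


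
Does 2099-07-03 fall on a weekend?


Anchor: Jan 1, 2099. With p = 2099 - 1 = 2098: (p + p//4 - p//100 + p//400) mod 7 = (2098 + 524 - 20 + 5) mod 7 = 2607 mod 7 = 3 -> Thursday (Mon=0 ... Sun=6)
Day of year: 184; offset = 183
Weekday index = (3 + 183) mod 7 = 4 -> Friday
Weekend days: Saturday, Sunday

No


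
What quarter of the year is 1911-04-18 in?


Month: April (month 4)
Q1: Jan-Mar, Q2: Apr-Jun, Q3: Jul-Sep, Q4: Oct-Dec

Q2


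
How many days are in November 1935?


November 1935

30 days


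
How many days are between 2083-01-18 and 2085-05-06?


From 2083-01-18 to 2085-05-06
2083-01-18: day of year = 18
2085-05-06: days before May = 31 + 28 + 31 + 30 = 120 (2085 is not a leap year); day of year = 120 + 6 = 126
Rest of 2083: 365 - 18 = 347
Full years 2084 (366): 366
Total = 347 + 366 + 126 = 839

839 days


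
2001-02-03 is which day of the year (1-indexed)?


Date: February 3, 2001
Days in months 1 through 1: 31
Plus 3 days in February

Day of year: 34


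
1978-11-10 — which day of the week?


Date: November 10, 1978
Anchor: Jan 1, 1978. With p = 1978 - 1 = 1977: (p + p//4 - p//100 + p//400) mod 7 = (1977 + 494 - 19 + 4) mod 7 = 2456 mod 7 = 6 -> Sunday (Mon=0 ... Sun=6)
Days before November (Jan-Oct): 304; offset = 304 + 10 - 1 = 313
Weekday index = (6 + 313) mod 7 = 4

Day of the week: Friday


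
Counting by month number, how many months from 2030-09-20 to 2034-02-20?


From September 2030 to February 2034
4 years * 12 = 48 months, minus 7 months = 41

41 months


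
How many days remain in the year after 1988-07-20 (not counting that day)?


Day of year: 202 of 366
Remaining = 366 - 202

164 days


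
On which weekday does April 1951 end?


April 1951 has 30 days
Anchor: Jan 1, 1951. With p = 1951 - 1 = 1950: (p + p//4 - p//100 + p//400) mod 7 = (1950 + 487 - 19 + 4) mod 7 = 2422 mod 7 = 0 -> Monday (Mon=0 ... Sun=6)
Days before April (Jan-Mar): 90; April 1 index = (0 + 90) mod 7 = 6 -> Sunday
Last day offset: 30 - 1 = 29 days
Weekday index = (6 + 29) mod 7 = 0

Monday, April 30


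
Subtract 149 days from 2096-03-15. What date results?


Start: 2096-03-15, subtract 149 days
Back 15 days from March 15 reaches February 29, 2096 -> 134 left
February 2096 has 29 days -> back to January 31, 2096 -> 105 left
January 2096 has 31 days -> back to December 31, 2095 -> 74 left
December 2095 has 31 days -> back to November 30, 2095 -> 43 left
November 2095 has 30 days -> back to October 31, 2095 -> 13 left
October 2095: 31 - 13 = 18 -> lands on October 18

Result: 2095-10-18


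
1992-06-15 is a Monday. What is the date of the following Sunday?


Current: Monday
Target: Sunday
Days ahead: 6

Next Sunday: 1992-06-21


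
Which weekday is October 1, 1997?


Target: October 1, 1997
Anchor: Jan 1, 1997. With p = 1997 - 1 = 1996: (p + p//4 - p//100 + p//400) mod 7 = (1996 + 499 - 19 + 4) mod 7 = 2480 mod 7 = 2 -> Wednesday (Mon=0 ... Sun=6)
Days before October (Jan-Sep): 273 days
Weekday index = (2 + 273) mod 7 = 2

Wednesday


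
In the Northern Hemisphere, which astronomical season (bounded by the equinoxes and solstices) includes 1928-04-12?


Date: April 12
Astronomical Spring (approx.; exact equinox/solstice day varies by year): March 20 to June 20
April 12 falls within the Spring window

Spring


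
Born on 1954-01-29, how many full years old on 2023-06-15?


Birth: 1954-01-29
Reference: 2023-06-15
Year difference: 2023 - 1954 = 69

69 years old


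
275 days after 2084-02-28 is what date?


Start: 2084-02-28, add 275 days
February 2084 has 29 days: 29 - 28 = 1 day to February 29 -> 274 left
March 2084 has 31 days -> 243 left
April 2084 has 30 days -> 213 left
May 2084 has 31 days -> 182 left
June 2084 has 30 days -> 152 left
July 2084 has 31 days -> 121 left
August 2084 has 31 days -> 90 left
September 2084 has 30 days -> 60 left
October 2084 has 31 days -> 29 left
November 2084: 29 <= 30 -> lands on November 29

Result: 2084-11-29


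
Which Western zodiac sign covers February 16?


Date: February 16
Conventional tropical zodiac dates: Aquarius from January 20 onward; Pisces starts February 19
February 16 falls within the Aquarius range

Aquarius


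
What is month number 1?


Month 1 of 12

January


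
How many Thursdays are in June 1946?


June 1946 has 30 days
Anchor: Jan 1, 1946. With p = 1946 - 1 = 1945: (p + p//4 - p//100 + p//400) mod 7 = (1945 + 486 - 19 + 4) mod 7 = 2416 mod 7 = 1 -> Tuesday (Mon=0 ... Sun=6)
Days before June (Jan-May): 151; June 1 index = (1 + 151) mod 7 = 5 -> Saturday
First Thursday is June 6
Thursdays: 6, 13, 20, 27

4 Thursdays


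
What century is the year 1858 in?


Century = (year - 1) // 100 + 1
= (1858 - 1) // 100 + 1
= 1857 // 100 + 1
= 18 + 1

19th century


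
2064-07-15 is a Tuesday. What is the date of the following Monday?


Current: Tuesday
Target: Monday
Days ahead: 6

Next Monday: 2064-07-21


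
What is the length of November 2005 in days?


November 2005

30 days


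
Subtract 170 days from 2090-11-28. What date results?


Start: 2090-11-28, subtract 170 days
Back 28 days from November 28 reaches October 31, 2090 -> 142 left
October 2090 has 31 days -> back to September 30, 2090 -> 111 left
September 2090 has 30 days -> back to August 31, 2090 -> 81 left
August 2090 has 31 days -> back to July 31, 2090 -> 50 left
July 2090 has 31 days -> back to June 30, 2090 -> 19 left
June 2090: 30 - 19 = 11 -> lands on June 11

Result: 2090-06-11


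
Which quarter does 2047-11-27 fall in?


Month: November (month 11)
Q1: Jan-Mar, Q2: Apr-Jun, Q3: Jul-Sep, Q4: Oct-Dec

Q4


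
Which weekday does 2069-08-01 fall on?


Date: August 1, 2069
Anchor: Jan 1, 2069. With p = 2069 - 1 = 2068: (p + p//4 - p//100 + p//400) mod 7 = (2068 + 517 - 20 + 5) mod 7 = 2570 mod 7 = 1 -> Tuesday (Mon=0 ... Sun=6)
Days before August (Jan-Jul): 212; offset = 212 + 1 - 1 = 212
Weekday index = (1 + 212) mod 7 = 3

Day of the week: Thursday


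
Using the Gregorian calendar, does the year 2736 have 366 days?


Gregorian leap year rule: divisible by 4, but not by 100, unless also by 400.
2736 is divisible by 4 but not 100 -> leap year

Yes


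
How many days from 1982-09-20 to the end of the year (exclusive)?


Day of year: 263 of 365
Remaining = 365 - 263

102 days


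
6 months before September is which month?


September is month 9
9 - 6 = 3

March


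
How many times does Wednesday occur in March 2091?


March 2091 has 31 days
Anchor: Jan 1, 2091. With p = 2091 - 1 = 2090: (p + p//4 - p//100 + p//400) mod 7 = (2090 + 522 - 20 + 5) mod 7 = 2597 mod 7 = 0 -> Monday (Mon=0 ... Sun=6)
Days before March (Jan-Feb): 59; March 1 index = (0 + 59) mod 7 = 3 -> Thursday
First Wednesday is March 7
Wednesdays: 7, 14, 21, 28

4 Wednesdays


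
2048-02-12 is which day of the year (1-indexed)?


Date: February 12, 2048
Days in months 1 through 1: 31
Plus 12 days in February

Day of year: 43


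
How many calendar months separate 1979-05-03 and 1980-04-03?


From May 1979 to April 1980
1 year * 12 = 12 months, minus 1 month = 11

11 months


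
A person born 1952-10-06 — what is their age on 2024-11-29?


Birth: 1952-10-06
Reference: 2024-11-29
Year difference: 2024 - 1952 = 72

72 years old


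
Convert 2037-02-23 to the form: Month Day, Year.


ISO 2037-02-23 parses as year=2037, month=02, day=23
Month 2 -> February

February 23, 2037


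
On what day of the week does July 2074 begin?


Target: July 1, 2074
Anchor: Jan 1, 2074. With p = 2074 - 1 = 2073: (p + p//4 - p//100 + p//400) mod 7 = (2073 + 518 - 20 + 5) mod 7 = 2576 mod 7 = 0 -> Monday (Mon=0 ... Sun=6)
Days before July (Jan-Jun): 181 days
Weekday index = (0 + 181) mod 7 = 6

Sunday


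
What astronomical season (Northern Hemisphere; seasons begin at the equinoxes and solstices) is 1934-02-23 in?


Date: February 23
Astronomical Winter (approx.; exact equinox/solstice day varies by year): December 21 to March 19
February 23 falls within the Winter window

Winter


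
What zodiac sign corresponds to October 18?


Date: October 18
Conventional tropical zodiac dates: Libra from September 23 onward; Scorpio starts October 23
October 18 falls within the Libra range

Libra


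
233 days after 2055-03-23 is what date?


Start: 2055-03-23, add 233 days
March 2055 has 31 days: 31 - 23 = 8 days to March 31 -> 225 left
April 2055 has 30 days -> 195 left
May 2055 has 31 days -> 164 left
June 2055 has 30 days -> 134 left
July 2055 has 31 days -> 103 left
August 2055 has 31 days -> 72 left
September 2055 has 30 days -> 42 left
October 2055 has 31 days -> 11 left
November 2055: 11 <= 30 -> lands on November 11

Result: 2055-11-11


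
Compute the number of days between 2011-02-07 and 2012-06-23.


From 2011-02-07 to 2012-06-23
2011-02-07: days before February = 31; day of year = 31 + 7 = 38
2012-06-23: days before June = 31 + 29 + 31 + 30 + 31 = 152 (2012 is a leap year); day of year = 152 + 23 = 175
Rest of 2011: 365 - 38 = 327
Total = 327 + 175 = 502

502 days


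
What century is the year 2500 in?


Century = (year - 1) // 100 + 1
= (2500 - 1) // 100 + 1
= 2499 // 100 + 1
= 24 + 1

25th century


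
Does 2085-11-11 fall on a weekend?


Anchor: Jan 1, 2085. With p = 2085 - 1 = 2084: (p + p//4 - p//100 + p//400) mod 7 = (2084 + 521 - 20 + 5) mod 7 = 2590 mod 7 = 0 -> Monday (Mon=0 ... Sun=6)
Day of year: 315; offset = 314
Weekday index = (0 + 314) mod 7 = 6 -> Sunday
Weekend days: Saturday, Sunday

Yes


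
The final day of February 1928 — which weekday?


February 1928 has 29 days
Anchor: Jan 1, 1928. With p = 1928 - 1 = 1927: (p + p//4 - p//100 + p//400) mod 7 = (1927 + 481 - 19 + 4) mod 7 = 2393 mod 7 = 6 -> Sunday (Mon=0 ... Sun=6)
Days before February (Jan): 31; February 1 index = (6 + 31) mod 7 = 2 -> Wednesday
Last day offset: 29 - 1 = 28 days
Weekday index = (2 + 28) mod 7 = 2

Wednesday, February 29


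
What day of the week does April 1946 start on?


Target: April 1, 1946
Anchor: Jan 1, 1946. With p = 1946 - 1 = 1945: (p + p//4 - p//100 + p//400) mod 7 = (1945 + 486 - 19 + 4) mod 7 = 2416 mod 7 = 1 -> Tuesday (Mon=0 ... Sun=6)
Days before April (Jan-Mar): 90 days
Weekday index = (1 + 90) mod 7 = 0

Monday


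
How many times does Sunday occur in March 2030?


March 2030 has 31 days
Anchor: Jan 1, 2030. With p = 2030 - 1 = 2029: (p + p//4 - p//100 + p//400) mod 7 = (2029 + 507 - 20 + 5) mod 7 = 2521 mod 7 = 1 -> Tuesday (Mon=0 ... Sun=6)
Days before March (Jan-Feb): 59; March 1 index = (1 + 59) mod 7 = 4 -> Friday
First Sunday is March 3
Sundays: 3, 10, 17, 24, 31

5 Sundays


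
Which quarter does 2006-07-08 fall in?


Month: July (month 7)
Q1: Jan-Mar, Q2: Apr-Jun, Q3: Jul-Sep, Q4: Oct-Dec

Q3


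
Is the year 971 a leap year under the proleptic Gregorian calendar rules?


Gregorian leap year rule: divisible by 4, but not by 100, unless also by 400.
971 is not divisible by 4 -> not a leap year

No


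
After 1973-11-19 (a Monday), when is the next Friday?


Current: Monday
Target: Friday
Days ahead: 4

Next Friday: 1973-11-23


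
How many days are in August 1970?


August 1970

31 days


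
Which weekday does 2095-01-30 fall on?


Date: January 30, 2095
Anchor: Jan 1, 2095. With p = 2095 - 1 = 2094: (p + p//4 - p//100 + p//400) mod 7 = (2094 + 523 - 20 + 5) mod 7 = 2602 mod 7 = 5 -> Saturday (Mon=0 ... Sun=6)
Days into year = 30 - 1 = 29
Weekday index = (5 + 29) mod 7 = 6

Day of the week: Sunday


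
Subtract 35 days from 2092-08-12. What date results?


Start: 2092-08-12, subtract 35 days
Back 12 days from August 12 reaches July 31, 2092 -> 23 left
July 2092: 31 - 23 = 8 -> lands on July 8

Result: 2092-07-08


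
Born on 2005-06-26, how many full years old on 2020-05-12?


Birth: 2005-06-26
Reference: 2020-05-12
Year difference: 2020 - 2005 = 15
Birthday not yet reached in 2020, subtract 1

14 years old


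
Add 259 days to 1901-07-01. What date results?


Start: 1901-07-01, add 259 days
July 1901 has 31 days: 31 - 1 = 30 days to July 31 -> 229 left
August 1901 has 31 days -> 198 left
September 1901 has 30 days -> 168 left
October 1901 has 31 days -> 137 left
November 1901 has 30 days -> 107 left
December 1901 has 31 days -> 76 left
January 1902 has 31 days -> 45 left
February 1902 has 28 days -> 17 left
March 1902: 17 <= 31 -> lands on March 17

Result: 1902-03-17


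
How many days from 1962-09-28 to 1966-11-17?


From 1962-09-28 to 1966-11-17
1962-09-28: days before September = 31 + 28 + 31 + 30 + 31 + 30 + 31 + 31 = 243 (1962 is not a leap year); day of year = 243 + 28 = 271
1966-11-17: days before November = 31 + 28 + 31 + 30 + 31 + 30 + 31 + 31 + 30 + 31 = 304 (1966 is not a leap year); day of year = 304 + 17 = 321
Rest of 1962: 365 - 271 = 94
Full years 1963 (365), 1964 (366), 1965 (365): 1096
Total = 94 + 1096 + 321 = 1511

1511 days


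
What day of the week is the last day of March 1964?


March 1964 has 31 days
Anchor: Jan 1, 1964. With p = 1964 - 1 = 1963: (p + p//4 - p//100 + p//400) mod 7 = (1963 + 490 - 19 + 4) mod 7 = 2438 mod 7 = 2 -> Wednesday (Mon=0 ... Sun=6)
Days before March (Jan-Feb): 60; March 1 index = (2 + 60) mod 7 = 6 -> Sunday
Last day offset: 31 - 1 = 30 days
Weekday index = (6 + 30) mod 7 = 1

Tuesday, March 31


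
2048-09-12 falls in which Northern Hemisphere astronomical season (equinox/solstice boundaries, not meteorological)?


Date: September 12
Astronomical Summer (approx.; exact equinox/solstice day varies by year): June 21 to September 21
September 12 falls within the Summer window

Summer


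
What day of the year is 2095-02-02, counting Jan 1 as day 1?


Date: February 2, 2095
Days in months 1 through 1: 31
Plus 2 days in February

Day of year: 33


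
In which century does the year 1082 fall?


Century = (year - 1) // 100 + 1
= (1082 - 1) // 100 + 1
= 1081 // 100 + 1
= 10 + 1

11th century


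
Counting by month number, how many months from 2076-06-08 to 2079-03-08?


From June 2076 to March 2079
3 years * 12 = 36 months, minus 3 months = 33

33 months


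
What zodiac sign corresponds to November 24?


Date: November 24
Conventional tropical zodiac dates: Sagittarius from November 22 onward; Capricorn starts December 22
November 24 falls within the Sagittarius range

Sagittarius


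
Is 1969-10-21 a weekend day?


Anchor: Jan 1, 1969. With p = 1969 - 1 = 1968: (p + p//4 - p//100 + p//400) mod 7 = (1968 + 492 - 19 + 4) mod 7 = 2445 mod 7 = 2 -> Wednesday (Mon=0 ... Sun=6)
Day of year: 294; offset = 293
Weekday index = (2 + 293) mod 7 = 1 -> Tuesday
Weekend days: Saturday, Sunday

No


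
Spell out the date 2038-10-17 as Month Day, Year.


ISO 2038-10-17 parses as year=2038, month=10, day=17
Month 10 -> October

October 17, 2038


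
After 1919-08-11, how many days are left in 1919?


Day of year: 223 of 365
Remaining = 365 - 223

142 days


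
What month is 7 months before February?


February is month 2
2 - 7 = -5; wrap: -5 + 12 = 7

July


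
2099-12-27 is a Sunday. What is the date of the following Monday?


Current: Sunday
Target: Monday
Days ahead: 1

Next Monday: 2099-12-28


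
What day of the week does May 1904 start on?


Target: May 1, 1904
Anchor: Jan 1, 1904. With p = 1904 - 1 = 1903: (p + p//4 - p//100 + p//400) mod 7 = (1903 + 475 - 19 + 4) mod 7 = 2363 mod 7 = 4 -> Friday (Mon=0 ... Sun=6)
Days before May (Jan-Apr): 121 days
Weekday index = (4 + 121) mod 7 = 6

Sunday


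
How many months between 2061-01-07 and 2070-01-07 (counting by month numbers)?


From January 2061 to January 2070
9 years * 12 = 108 months = 108

108 months


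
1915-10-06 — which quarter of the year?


Month: October (month 10)
Q1: Jan-Mar, Q2: Apr-Jun, Q3: Jul-Sep, Q4: Oct-Dec

Q4


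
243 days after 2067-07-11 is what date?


Start: 2067-07-11, add 243 days
July 2067 has 31 days: 31 - 11 = 20 days to July 31 -> 223 left
August 2067 has 31 days -> 192 left
September 2067 has 30 days -> 162 left
October 2067 has 31 days -> 131 left
November 2067 has 30 days -> 101 left
December 2067 has 31 days -> 70 left
January 2068 has 31 days -> 39 left
February 2068 has 29 days -> 10 left
March 2068: 10 <= 31 -> lands on March 10

Result: 2068-03-10


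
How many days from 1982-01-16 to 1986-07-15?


From 1982-01-16 to 1986-07-15
1982-01-16: day of year = 16
1986-07-15: days before July = 31 + 28 + 31 + 30 + 31 + 30 = 181 (1986 is not a leap year); day of year = 181 + 15 = 196
Rest of 1982: 365 - 16 = 349
Full years 1983 (365), 1984 (366), 1985 (365): 1096
Total = 349 + 1096 + 196 = 1641

1641 days


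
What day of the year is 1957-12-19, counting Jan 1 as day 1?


Date: December 19, 1957
Days in months 1 through 11: 334
Plus 19 days in December

Day of year: 353


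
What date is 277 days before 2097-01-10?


Start: 2097-01-10, subtract 277 days
Back 10 days from January 10 reaches December 31, 2096 -> 267 left
December 2096 has 31 days -> back to November 30, 2096 -> 236 left
November 2096 has 30 days -> back to October 31, 2096 -> 206 left
October 2096 has 31 days -> back to September 30, 2096 -> 175 left
September 2096 has 30 days -> back to August 31, 2096 -> 145 left
August 2096 has 31 days -> back to July 31, 2096 -> 114 left
July 2096 has 31 days -> back to June 30, 2096 -> 83 left
June 2096 has 30 days -> back to May 31, 2096 -> 53 left
May 2096 has 31 days -> back to April 30, 2096 -> 22 left
April 2096: 30 - 22 = 8 -> lands on April 8

Result: 2096-04-08


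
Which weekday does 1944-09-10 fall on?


Date: September 10, 1944
Anchor: Jan 1, 1944. With p = 1944 - 1 = 1943: (p + p//4 - p//100 + p//400) mod 7 = (1943 + 485 - 19 + 4) mod 7 = 2413 mod 7 = 5 -> Saturday (Mon=0 ... Sun=6)
Days before September (Jan-Aug): 244; offset = 244 + 10 - 1 = 253
Weekday index = (5 + 253) mod 7 = 6

Day of the week: Sunday


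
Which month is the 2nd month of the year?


Month 2 of 12

February


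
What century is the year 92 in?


Century = (year - 1) // 100 + 1
= (92 - 1) // 100 + 1
= 91 // 100 + 1
= 0 + 1

1st century


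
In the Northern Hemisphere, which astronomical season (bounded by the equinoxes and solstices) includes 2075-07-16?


Date: July 16
Astronomical Summer (approx.; exact equinox/solstice day varies by year): June 21 to September 21
July 16 falls within the Summer window

Summer
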